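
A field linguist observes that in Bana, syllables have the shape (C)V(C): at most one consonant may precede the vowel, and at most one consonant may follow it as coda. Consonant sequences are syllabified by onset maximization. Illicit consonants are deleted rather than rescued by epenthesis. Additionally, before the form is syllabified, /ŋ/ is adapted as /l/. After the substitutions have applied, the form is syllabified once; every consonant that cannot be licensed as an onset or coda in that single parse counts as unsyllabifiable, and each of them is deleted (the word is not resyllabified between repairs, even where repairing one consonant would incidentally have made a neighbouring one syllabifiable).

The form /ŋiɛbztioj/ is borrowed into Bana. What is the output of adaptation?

liɛbtioj

Substitution: /ŋ/ → /l/, giving /liɛbztioj/.
The consonants /z/ cannot be parsed into a legal (C)V(C) syllable (at most one coda consonant is licensed; onsets are limited to one consonant).
Deletion applies to /z/.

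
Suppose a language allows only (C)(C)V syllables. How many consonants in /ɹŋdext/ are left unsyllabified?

3

Under (C)(C)V, the unsyllabifiable consonants are /ɹ/, /x/, /t/ (no codas are permitted; onsets may contain at most 2 consonants).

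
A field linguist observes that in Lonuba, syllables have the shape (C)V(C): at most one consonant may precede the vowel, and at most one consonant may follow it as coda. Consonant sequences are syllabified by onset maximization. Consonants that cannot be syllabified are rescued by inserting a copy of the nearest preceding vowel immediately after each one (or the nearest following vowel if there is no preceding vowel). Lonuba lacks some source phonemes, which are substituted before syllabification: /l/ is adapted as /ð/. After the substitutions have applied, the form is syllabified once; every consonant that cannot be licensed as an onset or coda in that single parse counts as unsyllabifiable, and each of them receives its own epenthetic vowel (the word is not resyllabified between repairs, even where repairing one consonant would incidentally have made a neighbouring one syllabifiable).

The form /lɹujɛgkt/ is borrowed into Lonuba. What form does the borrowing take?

ðuɹujɛgkɛtɛ

Substitution: /l/ → /ð/, giving /ðɹujɛgkt/.
Syllabifying with onset maximization leaves /ð/, /k/, /t/ stranded (at most one coda consonant is licensed; onsets are limited to one consonant).
Each unlicensed consonant becomes the onset of a new syllable: /ð/ → /ðu/, /k/ → /kɛ/, /t/ → /tɛ/.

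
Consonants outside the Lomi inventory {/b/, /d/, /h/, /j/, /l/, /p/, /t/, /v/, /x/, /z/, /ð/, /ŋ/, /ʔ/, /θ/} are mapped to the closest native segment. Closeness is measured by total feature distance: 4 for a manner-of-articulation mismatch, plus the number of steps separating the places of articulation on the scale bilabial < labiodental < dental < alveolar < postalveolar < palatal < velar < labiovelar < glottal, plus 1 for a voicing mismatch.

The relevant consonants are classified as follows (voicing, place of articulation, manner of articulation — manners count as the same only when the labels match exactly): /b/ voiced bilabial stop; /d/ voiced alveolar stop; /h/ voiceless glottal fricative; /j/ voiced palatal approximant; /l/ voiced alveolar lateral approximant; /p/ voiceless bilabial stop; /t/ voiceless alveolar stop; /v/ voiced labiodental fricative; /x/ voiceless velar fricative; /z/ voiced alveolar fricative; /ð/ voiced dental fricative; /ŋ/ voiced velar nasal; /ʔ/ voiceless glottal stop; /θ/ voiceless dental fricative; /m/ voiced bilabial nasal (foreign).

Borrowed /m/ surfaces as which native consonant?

b

/b/ is closest: manner differs (nasal→stop, +4), place distance 0 (bilabial→bilabial), same voicing; total 4. Next closest is /p/ at distance 5.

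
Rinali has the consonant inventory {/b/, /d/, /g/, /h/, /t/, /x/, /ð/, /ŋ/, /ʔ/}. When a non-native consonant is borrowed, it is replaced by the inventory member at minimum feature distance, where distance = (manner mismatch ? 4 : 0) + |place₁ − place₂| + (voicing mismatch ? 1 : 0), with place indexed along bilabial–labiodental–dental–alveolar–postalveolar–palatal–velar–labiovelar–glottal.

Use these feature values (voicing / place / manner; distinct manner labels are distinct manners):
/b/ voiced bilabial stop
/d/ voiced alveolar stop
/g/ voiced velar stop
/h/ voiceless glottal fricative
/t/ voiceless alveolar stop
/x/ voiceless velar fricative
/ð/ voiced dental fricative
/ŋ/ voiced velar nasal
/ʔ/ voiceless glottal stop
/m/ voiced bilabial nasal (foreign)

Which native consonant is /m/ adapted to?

b

/b/ is closest: manner differs (nasal→stop, +4), place distance 0 (bilabial→bilabial), same voicing; total 4. Next closest is /ð/ at distance 6.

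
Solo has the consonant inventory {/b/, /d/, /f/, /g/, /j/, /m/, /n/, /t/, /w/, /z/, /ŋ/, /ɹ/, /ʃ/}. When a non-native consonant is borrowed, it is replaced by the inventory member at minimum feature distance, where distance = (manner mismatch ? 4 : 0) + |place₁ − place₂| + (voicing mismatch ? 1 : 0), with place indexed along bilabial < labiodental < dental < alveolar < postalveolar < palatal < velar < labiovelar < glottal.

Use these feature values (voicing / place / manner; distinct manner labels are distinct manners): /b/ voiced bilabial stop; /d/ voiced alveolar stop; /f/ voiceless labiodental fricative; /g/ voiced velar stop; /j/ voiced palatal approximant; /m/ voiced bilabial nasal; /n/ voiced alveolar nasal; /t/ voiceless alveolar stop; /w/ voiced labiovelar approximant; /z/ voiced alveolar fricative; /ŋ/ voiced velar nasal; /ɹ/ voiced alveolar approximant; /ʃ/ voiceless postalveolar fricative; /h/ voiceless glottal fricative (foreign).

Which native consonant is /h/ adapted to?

/ʃ/ is closest: same manner (fricative), place distance 4 (glottal→postalveolar), same voicing; total 4. Next closest is /w/ at distance 6.

ʃ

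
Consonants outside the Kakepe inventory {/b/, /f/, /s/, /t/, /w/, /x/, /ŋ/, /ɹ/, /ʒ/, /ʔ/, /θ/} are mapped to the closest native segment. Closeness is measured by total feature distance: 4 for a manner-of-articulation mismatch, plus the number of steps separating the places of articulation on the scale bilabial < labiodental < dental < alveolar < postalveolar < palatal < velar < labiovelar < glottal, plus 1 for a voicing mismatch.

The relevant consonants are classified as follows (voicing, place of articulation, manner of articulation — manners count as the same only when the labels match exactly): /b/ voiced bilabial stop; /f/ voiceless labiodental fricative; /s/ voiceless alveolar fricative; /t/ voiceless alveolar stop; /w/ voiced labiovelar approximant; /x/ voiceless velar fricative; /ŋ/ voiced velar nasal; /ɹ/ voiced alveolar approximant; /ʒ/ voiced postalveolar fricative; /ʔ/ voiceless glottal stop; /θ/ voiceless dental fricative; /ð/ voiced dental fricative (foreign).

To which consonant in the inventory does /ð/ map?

/θ/ is closest: same manner (fricative), place distance 0 (dental→dental), voicing differs (+1); total 1. Next closest is /f/ at distance 2.

θ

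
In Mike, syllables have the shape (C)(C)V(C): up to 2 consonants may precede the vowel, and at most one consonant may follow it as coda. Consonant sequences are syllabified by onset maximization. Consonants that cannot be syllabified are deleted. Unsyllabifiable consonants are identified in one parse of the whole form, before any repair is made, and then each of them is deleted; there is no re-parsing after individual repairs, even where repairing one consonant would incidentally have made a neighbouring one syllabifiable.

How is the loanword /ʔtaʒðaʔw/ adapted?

Under (C)(C)V(C), the unsyllabifiable consonants are /w/ (at most one coda consonant is licensed; onsets may contain at most 2 consonants).
Deleting the stranded consonants removes /w/.

ʔtaʒðaʔ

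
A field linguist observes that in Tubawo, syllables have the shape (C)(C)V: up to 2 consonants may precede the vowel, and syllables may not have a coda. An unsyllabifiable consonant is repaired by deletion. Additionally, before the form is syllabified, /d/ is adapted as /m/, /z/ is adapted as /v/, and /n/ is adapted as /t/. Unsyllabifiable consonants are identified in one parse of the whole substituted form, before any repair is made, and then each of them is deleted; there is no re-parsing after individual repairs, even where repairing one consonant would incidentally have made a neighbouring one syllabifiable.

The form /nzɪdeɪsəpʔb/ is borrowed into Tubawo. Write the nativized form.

tvɪmeɪsə

Substitution: /n/ → /t/, /z/ → /v/, /d/ → /m/, giving /tvɪmeɪsəpʔb/.
The consonants /p/, /ʔ/, /b/ cannot be parsed into a legal (C)(C)V syllable (no codas are permitted; onsets may contain at most 2 consonants).
Each unlicensed consonant is deleted: /p/, /ʔ/, /b/.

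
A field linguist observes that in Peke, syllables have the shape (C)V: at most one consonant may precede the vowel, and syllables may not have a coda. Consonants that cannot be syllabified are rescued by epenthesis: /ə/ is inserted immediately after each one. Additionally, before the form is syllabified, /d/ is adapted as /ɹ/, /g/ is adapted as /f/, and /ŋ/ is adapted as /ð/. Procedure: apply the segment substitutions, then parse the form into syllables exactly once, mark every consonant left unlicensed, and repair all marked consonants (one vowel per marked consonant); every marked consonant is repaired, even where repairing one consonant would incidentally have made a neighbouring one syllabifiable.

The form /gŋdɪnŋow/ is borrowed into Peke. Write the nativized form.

fəðəɹɪnəðowə

Substitution: /g/ → /f/, /ŋ/ → /ð/, /d/ → /ɹ/, giving /fðɹɪnðow/.
The consonants /f/, /ð/, /n/, /w/ cannot be parsed into a legal (C)V syllable (no codas are permitted; onsets are limited to one consonant).
Inserting the epenthetic vowel yields /f/ → /fə/, /ð/ → /ðə/, /n/ → /nə/, /w/ → /wə/.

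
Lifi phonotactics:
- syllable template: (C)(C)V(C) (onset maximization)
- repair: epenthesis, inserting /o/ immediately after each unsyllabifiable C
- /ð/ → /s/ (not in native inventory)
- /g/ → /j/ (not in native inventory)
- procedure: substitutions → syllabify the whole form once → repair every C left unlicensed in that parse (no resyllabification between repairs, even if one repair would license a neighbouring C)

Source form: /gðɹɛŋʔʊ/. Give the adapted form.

josɹɛŋʔʊ

Substitution: /g/ → /j/, /ð/ → /s/, giving /jsɹɛŋʔʊ/.
Under (C)(C)V(C), the unsyllabifiable consonants are /j/ (at most one coda consonant is licensed; onsets may contain at most 2 consonants).
Epenthesis after each stranded consonant: /j/ → /jo/.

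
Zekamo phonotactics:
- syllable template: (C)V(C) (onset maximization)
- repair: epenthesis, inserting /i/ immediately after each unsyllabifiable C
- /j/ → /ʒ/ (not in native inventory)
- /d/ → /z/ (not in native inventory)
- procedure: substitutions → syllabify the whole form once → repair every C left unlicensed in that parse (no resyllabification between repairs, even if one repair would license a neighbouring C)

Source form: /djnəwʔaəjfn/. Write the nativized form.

ziʒinəwʔaəʒfini

Substitution: /d/ → /z/, /j/ → /ʒ/, giving /zʒnəwʔaəʒfn/.
The consonants /z/, /ʒ/, /f/, /n/ cannot be parsed into a legal (C)V(C) syllable (at most one coda consonant is licensed; onsets are limited to one consonant).
Each unlicensed consonant becomes the onset of a new syllable: /z/ → /zi/, /ʒ/ → /ʒi/, /f/ → /fi/, /n/ → /ni/.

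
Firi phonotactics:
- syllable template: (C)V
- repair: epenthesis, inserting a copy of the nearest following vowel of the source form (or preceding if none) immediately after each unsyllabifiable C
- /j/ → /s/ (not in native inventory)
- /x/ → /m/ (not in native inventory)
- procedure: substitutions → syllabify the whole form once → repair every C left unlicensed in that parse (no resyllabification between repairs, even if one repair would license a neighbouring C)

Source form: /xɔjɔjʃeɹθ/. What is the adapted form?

mɔsɔseʃeɹeθe

Substitution: /x/ → /m/, /j/ → /s/, giving /mɔsɔsʃeɹθ/.
The consonants /s/, /ɹ/, /θ/ cannot be parsed into a legal (C)V syllable (no codas are permitted; onsets are limited to one consonant).
Each unlicensed consonant becomes the onset of a new syllable: /s/ → /se/, /ɹ/ → /ɹe/, /θ/ → /θe/.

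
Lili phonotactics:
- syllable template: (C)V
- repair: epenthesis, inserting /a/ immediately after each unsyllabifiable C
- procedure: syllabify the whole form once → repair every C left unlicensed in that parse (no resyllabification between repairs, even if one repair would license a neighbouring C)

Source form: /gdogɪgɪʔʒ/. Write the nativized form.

gadogɪgɪʔaʒa

Syllabifying with onset maximization leaves /g/, /ʔ/, /ʒ/ stranded (no codas are permitted; onsets are limited to one consonant).
Epenthesis after each stranded consonant: /g/ → /ga/, /ʔ/ → /ʔa/, /ʒ/ → /ʒa/.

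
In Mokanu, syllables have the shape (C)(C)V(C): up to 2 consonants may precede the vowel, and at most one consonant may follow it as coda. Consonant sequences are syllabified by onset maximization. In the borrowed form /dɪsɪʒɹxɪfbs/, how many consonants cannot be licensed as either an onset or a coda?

Syllabifying with onset maximization leaves /b/, /s/ stranded (at most one coda consonant is licensed; onsets may contain at most 2 consonants).

2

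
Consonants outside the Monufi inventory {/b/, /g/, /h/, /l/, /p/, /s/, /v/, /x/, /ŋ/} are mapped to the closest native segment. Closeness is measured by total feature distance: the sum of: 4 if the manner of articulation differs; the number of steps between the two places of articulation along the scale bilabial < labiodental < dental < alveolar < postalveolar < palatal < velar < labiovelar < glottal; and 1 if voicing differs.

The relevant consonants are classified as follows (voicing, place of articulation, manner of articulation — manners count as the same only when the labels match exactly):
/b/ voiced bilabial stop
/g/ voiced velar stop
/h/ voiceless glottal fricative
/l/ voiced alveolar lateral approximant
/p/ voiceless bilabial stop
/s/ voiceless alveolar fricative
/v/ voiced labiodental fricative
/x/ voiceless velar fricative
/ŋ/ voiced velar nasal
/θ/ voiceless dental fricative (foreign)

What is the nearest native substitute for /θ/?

/s/ is closest: same manner (fricative), place distance 1 (dental→alveolar), same voicing; total 1. Next closest is /v/ at distance 2.

s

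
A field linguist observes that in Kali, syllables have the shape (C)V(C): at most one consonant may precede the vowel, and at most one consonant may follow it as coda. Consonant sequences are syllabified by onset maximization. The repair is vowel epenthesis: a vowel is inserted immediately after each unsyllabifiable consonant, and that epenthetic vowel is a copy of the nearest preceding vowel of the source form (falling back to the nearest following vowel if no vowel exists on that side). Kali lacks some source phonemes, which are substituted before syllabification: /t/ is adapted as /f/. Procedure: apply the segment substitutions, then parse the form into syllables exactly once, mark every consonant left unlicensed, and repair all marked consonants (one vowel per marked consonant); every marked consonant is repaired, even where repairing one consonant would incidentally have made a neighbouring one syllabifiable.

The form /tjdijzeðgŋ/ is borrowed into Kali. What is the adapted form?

fijidijzeðgeŋe

Substitution: /t/ → /f/, giving /fjdijzeðgŋ/.
Under (C)V(C), the unsyllabifiable consonants are /f/, /j/, /g/, /ŋ/ (at most one coda consonant is licensed; onsets are limited to one consonant).
Epenthesis after each stranded consonant: /f/ → /fi/, /j/ → /ji/, /g/ → /ge/, /ŋ/ → /ŋe/.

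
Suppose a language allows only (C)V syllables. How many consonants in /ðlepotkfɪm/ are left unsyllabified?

4

The consonants /ð/, /t/, /k/, /m/ cannot be parsed into a legal (C)V syllable (no codas are permitted; onsets are limited to one consonant).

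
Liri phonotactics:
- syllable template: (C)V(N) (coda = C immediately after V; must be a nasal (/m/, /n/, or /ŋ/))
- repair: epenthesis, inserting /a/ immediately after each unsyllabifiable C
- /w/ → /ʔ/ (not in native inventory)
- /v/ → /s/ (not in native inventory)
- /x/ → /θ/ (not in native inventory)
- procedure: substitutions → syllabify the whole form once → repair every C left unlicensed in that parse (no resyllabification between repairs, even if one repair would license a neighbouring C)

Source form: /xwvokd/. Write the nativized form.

θaʔasokada

Substitution: /x/ → /θ/, /w/ → /ʔ/, /v/ → /s/, giving /θʔsokd/.
Syllabifying with onset maximization leaves /θ/, /ʔ/, /k/, /d/ stranded (only a nasal (/m/, /n/, or /ŋ/) is licensed in coda position; onsets are limited to one consonant).
Epenthesis after each stranded consonant: /θ/ → /θa/, /ʔ/ → /ʔa/, /k/ → /ka/, /d/ → /da/.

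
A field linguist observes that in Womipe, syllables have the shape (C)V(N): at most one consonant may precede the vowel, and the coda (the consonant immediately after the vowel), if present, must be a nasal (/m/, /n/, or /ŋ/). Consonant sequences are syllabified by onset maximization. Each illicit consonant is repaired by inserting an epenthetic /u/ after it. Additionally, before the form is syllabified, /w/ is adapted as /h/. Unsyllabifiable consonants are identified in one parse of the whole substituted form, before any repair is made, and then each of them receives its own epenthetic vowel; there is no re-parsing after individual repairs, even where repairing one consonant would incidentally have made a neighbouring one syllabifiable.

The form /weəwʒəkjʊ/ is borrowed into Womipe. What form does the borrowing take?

heəhuʒəkujʊ

Substitution: /w/ → /h/, giving /heəhʒəkjʊ/.
Syllabifying with onset maximization leaves /h/, /k/ stranded (only a nasal (/m/, /n/, or /ŋ/) is licensed in coda position; onsets are limited to one consonant).
Epenthesis after each stranded consonant: /h/ → /hu/, /k/ → /ku/.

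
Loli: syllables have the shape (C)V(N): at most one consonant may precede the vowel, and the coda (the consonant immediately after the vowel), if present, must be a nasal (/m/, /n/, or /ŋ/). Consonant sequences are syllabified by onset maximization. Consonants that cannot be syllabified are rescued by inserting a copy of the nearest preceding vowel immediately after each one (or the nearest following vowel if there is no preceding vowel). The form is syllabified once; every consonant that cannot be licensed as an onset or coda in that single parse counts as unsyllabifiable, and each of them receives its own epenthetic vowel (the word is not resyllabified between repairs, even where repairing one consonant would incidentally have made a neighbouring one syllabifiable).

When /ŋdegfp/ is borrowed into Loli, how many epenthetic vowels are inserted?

4

The unsyllabifiable consonants are /ŋ/, /g/, /f/, /p/; each receives one epenthetic vowel.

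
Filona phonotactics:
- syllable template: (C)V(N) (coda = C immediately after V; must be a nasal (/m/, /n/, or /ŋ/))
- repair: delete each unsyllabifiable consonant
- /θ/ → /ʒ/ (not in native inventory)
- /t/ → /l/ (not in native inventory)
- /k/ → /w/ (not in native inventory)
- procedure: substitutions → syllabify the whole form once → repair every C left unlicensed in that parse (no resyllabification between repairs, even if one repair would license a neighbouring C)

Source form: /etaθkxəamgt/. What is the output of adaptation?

Substitution: /t/ → /l/, /θ/ → /ʒ/, /k/ → /w/, giving /elaʒwxəamgl/.
The consonants /ʒ/, /w/, /g/, /l/ cannot be parsed into a legal (C)V(N) syllable (only a nasal (/m/, /n/, or /ŋ/) is licensed in coda position; onsets are limited to one consonant).
Deletion applies to /ʒ/, /w/, /g/, /l/.

elaxəam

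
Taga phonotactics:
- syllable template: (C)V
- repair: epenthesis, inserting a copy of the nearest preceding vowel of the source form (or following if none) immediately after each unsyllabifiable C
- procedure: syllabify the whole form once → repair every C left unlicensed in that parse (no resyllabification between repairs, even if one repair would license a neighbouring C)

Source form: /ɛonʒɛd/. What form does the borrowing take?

ɛonoʒɛdɛ

Syllabifying with onset maximization leaves /n/, /d/ stranded (no codas are permitted; onsets are limited to one consonant).
Epenthesis after each stranded consonant: /n/ → /no/, /d/ → /dɛ/.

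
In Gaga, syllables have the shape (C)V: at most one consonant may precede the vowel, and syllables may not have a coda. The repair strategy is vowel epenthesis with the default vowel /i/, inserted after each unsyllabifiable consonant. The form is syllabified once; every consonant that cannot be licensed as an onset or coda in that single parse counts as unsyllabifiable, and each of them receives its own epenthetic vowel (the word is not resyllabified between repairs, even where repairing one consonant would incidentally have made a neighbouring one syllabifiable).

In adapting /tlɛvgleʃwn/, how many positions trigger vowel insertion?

The unsyllabifiable consonants are /t/, /v/, /g/, /ʃ/, /w/, /n/; each receives one epenthetic vowel.

6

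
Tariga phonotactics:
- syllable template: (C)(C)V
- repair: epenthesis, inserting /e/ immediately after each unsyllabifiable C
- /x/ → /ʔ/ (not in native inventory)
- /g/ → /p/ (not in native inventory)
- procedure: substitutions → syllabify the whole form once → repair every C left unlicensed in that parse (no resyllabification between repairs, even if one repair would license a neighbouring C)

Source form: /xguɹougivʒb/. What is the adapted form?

ʔpuɹoupiveʒebe

Substitution: /x/ → /ʔ/, /g/ → /p/, giving /ʔpuɹoupivʒb/.
The consonants /v/, /ʒ/, /b/ cannot be parsed into a legal (C)(C)V syllable (no codas are permitted; onsets may contain at most 2 consonants).
Inserting the epenthetic vowel yields /v/ → /ve/, /ʒ/ → /ʒe/, /b/ → /be/.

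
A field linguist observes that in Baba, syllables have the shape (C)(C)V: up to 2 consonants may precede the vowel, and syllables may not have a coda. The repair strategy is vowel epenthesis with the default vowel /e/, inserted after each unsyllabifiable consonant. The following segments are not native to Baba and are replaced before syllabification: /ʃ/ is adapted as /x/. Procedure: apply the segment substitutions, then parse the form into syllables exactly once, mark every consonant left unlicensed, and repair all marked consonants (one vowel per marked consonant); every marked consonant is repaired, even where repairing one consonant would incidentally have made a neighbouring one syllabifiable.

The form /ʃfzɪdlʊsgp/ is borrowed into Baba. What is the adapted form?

xefzɪdlʊsegepe

Substitution: /ʃ/ → /x/, giving /xfzɪdlʊsgp/.
Under (C)(C)V, the unsyllabifiable consonants are /x/, /s/, /g/, /p/ (no codas are permitted; onsets may contain at most 2 consonants).
Epenthesis after each stranded consonant: /x/ → /xe/, /s/ → /se/, /g/ → /ge/, /p/ → /pe/.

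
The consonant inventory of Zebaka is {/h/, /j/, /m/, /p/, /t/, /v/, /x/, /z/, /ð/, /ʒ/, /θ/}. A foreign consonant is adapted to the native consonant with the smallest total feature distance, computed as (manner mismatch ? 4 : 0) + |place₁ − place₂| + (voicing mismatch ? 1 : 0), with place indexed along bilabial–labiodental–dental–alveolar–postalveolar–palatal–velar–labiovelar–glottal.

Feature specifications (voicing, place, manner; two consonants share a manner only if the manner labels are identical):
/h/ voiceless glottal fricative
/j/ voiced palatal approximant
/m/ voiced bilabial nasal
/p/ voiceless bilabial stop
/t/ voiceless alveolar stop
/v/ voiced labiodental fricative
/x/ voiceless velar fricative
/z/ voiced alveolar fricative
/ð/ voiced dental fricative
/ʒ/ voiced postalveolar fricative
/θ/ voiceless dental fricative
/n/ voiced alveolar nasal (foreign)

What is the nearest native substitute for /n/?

/m/ is closest: same manner (nasal), place distance 3 (alveolar→bilabial), same voicing; total 3. Next closest is /z/ at distance 4.

m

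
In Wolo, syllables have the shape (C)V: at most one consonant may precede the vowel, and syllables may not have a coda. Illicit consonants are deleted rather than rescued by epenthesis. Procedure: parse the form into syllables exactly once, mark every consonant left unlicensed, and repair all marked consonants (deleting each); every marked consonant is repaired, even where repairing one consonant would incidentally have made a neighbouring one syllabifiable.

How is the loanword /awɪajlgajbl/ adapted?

awɪaga

The consonants /j/, /l/, /j/, /b/, /l/ cannot be parsed into a legal (C)V syllable (no codas are permitted; onsets are limited to one consonant).
Each unlicensed consonant is deleted: /j/, /l/, /j/, /b/, /l/.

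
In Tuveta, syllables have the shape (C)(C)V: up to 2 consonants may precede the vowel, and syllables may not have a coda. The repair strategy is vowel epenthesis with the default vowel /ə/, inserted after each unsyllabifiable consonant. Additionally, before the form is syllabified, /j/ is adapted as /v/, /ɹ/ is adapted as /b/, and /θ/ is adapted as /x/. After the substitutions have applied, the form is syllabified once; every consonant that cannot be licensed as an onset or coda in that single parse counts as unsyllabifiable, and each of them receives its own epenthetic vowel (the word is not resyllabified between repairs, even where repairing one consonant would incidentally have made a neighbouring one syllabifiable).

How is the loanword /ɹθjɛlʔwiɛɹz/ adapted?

Substitution: /ɹ/ → /b/, /θ/ → /x/, /j/ → /v/, giving /bxvɛlʔwiɛbz/.
Syllabifying with onset maximization leaves /b/, /l/, /b/, /z/ stranded (no codas are permitted; onsets may contain at most 2 consonants).
Epenthesis after each stranded consonant: /b/ → /bə/, /l/ → /lə/, /b/ → /bə/, /z/ → /zə/.

bəxvɛləʔwiɛbəzə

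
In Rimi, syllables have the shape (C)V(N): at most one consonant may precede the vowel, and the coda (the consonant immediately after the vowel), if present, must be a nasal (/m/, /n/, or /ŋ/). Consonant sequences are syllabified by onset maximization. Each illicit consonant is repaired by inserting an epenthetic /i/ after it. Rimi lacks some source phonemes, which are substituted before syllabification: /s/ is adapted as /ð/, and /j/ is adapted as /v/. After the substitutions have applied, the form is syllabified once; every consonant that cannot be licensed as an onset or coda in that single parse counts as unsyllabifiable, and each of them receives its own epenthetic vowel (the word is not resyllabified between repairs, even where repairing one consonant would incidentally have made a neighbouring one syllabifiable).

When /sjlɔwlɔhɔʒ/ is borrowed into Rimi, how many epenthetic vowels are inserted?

After substitution the input is /ðvlɔwlɔhɔʒ/.
The unsyllabifiable consonants are /ð/, /v/, /w/, /ʒ/; each receives one epenthetic vowel.

4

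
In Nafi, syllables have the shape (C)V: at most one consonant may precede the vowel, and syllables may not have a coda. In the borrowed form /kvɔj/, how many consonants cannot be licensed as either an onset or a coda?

2

Under (C)V, the unsyllabifiable consonants are /k/, /j/ (no codas are permitted; onsets are limited to one consonant).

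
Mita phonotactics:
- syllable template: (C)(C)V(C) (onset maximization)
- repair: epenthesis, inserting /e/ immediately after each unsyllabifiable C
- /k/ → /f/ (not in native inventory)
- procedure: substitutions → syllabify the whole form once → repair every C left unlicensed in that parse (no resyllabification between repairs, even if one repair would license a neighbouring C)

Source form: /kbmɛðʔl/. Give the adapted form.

Substitution: /k/ → /f/, giving /fbmɛðʔl/.
Under (C)(C)V(C), the unsyllabifiable consonants are /f/, /ʔ/, /l/ (at most one coda consonant is licensed; onsets may contain at most 2 consonants).
Each unlicensed consonant becomes the onset of a new syllable: /f/ → /fe/, /ʔ/ → /ʔe/, /l/ → /le/.

febmɛðʔele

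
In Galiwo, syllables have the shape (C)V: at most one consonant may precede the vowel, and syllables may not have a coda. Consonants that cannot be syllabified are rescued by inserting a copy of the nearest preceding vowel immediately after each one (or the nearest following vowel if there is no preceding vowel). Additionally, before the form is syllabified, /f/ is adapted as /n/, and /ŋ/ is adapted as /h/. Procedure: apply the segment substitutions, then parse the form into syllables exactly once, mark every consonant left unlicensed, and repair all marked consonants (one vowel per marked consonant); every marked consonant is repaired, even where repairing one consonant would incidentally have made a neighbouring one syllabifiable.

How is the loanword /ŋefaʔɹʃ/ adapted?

Substitution: /ŋ/ → /h/, /f/ → /n/, giving /henaʔɹʃ/.
Syllabifying with onset maximization leaves /ʔ/, /ɹ/, /ʃ/ stranded (no codas are permitted; onsets are limited to one consonant).
Inserting the epenthetic vowel yields /ʔ/ → /ʔa/, /ɹ/ → /ɹa/, /ʃ/ → /ʃa/.

henaʔaɹaʃa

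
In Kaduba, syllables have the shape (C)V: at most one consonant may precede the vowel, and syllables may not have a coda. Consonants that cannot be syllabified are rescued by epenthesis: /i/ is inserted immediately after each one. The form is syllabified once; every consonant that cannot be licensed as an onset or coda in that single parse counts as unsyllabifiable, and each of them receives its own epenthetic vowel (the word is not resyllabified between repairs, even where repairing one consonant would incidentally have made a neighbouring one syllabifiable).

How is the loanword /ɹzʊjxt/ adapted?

Syllabifying with onset maximization leaves /ɹ/, /j/, /x/, /t/ stranded (no codas are permitted; onsets are limited to one consonant).
Inserting the epenthetic vowel yields /ɹ/ → /ɹi/, /j/ → /ji/, /x/ → /xi/, /t/ → /ti/.

ɹizʊjixiti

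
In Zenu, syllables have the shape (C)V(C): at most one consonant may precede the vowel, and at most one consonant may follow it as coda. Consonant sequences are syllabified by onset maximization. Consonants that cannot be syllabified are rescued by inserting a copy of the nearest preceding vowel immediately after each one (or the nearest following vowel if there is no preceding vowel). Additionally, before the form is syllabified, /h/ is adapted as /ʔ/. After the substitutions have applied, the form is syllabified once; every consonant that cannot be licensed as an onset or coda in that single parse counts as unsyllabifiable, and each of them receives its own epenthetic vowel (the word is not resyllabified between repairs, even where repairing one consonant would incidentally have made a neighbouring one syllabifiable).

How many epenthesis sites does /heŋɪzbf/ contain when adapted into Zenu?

After substitution the input is /ʔeŋɪzbf/.
The unsyllabifiable consonants are /b/, /f/; each receives one epenthetic vowel.

2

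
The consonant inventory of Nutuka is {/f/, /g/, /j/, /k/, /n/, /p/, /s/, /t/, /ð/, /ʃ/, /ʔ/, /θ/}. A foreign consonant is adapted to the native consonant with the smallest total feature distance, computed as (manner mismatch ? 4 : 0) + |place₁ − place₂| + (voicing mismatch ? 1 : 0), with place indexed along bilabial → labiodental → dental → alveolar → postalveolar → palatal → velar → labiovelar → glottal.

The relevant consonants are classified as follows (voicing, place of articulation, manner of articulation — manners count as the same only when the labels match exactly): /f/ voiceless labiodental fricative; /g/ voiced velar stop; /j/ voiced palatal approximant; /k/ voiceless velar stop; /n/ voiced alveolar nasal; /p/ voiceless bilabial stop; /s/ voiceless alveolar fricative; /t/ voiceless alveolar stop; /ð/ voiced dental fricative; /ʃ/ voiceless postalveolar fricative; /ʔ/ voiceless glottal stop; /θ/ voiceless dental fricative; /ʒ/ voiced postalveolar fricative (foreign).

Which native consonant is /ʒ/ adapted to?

ʃ

/ʃ/ is closest: same manner (fricative), place distance 0 (postalveolar→postalveolar), voicing differs (+1); total 1. Next closest is /s/ at distance 2.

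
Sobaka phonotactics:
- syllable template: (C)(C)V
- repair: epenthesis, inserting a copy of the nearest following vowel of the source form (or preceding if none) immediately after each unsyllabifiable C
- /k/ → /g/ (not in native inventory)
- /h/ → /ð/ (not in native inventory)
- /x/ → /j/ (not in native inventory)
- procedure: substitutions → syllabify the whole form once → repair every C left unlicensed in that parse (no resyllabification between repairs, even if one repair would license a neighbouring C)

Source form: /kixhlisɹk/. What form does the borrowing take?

gijiðlisiɹigi

Substitution: /k/ → /g/, /x/ → /j/, /h/ → /ð/, giving /gijðlisɹg/.
The consonants /j/, /s/, /ɹ/, /g/ cannot be parsed into a legal (C)(C)V syllable (no codas are permitted; onsets may contain at most 2 consonants).
Each unlicensed consonant becomes the onset of a new syllable: /j/ → /ji/, /s/ → /si/, /ɹ/ → /ɹi/, /g/ → /gi/.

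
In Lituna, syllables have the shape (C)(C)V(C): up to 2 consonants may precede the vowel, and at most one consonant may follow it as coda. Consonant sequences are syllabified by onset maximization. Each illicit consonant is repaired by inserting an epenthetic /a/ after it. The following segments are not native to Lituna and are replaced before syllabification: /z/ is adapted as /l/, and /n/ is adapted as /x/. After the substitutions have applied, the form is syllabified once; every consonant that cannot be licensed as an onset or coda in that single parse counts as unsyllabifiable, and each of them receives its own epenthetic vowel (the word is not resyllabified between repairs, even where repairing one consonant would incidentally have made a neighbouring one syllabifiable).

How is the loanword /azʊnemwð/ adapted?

alʊxemwaða

Substitution: /z/ → /l/, /n/ → /x/, giving /alʊxemwð/.
Syllabifying with onset maximization leaves /w/, /ð/ stranded (at most one coda consonant is licensed; onsets may contain at most 2 consonants).
Epenthesis after each stranded consonant: /w/ → /wa/, /ð/ → /ða/.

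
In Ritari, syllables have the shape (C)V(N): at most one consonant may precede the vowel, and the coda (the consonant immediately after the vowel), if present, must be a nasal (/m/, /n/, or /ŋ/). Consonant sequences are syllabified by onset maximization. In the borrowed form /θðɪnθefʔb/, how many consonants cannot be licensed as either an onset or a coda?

Under (C)V(N), the unsyllabifiable consonants are /θ/, /f/, /ʔ/, /b/ (only a nasal (/m/, /n/, or /ŋ/) is licensed in coda position; onsets are limited to one consonant).

4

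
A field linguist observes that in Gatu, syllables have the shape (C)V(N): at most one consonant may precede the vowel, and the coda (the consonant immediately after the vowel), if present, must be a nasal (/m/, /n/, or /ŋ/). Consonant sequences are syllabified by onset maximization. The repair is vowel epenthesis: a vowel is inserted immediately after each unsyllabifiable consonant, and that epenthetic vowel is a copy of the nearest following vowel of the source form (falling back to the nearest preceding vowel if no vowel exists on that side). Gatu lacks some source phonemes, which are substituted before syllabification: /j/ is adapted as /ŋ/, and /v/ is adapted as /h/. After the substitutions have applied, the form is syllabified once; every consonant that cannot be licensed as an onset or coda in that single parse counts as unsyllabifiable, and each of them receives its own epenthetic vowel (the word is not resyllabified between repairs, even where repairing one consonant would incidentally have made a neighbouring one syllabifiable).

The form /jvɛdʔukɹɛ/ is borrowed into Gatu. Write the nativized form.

ŋɛhɛduʔukɛɹɛ

Substitution: /j/ → /ŋ/, /v/ → /h/, giving /ŋhɛdʔukɹɛ/.
Under (C)V(N), the unsyllabifiable consonants are /ŋ/, /d/, /k/ (only a nasal (/m/, /n/, or /ŋ/) is licensed in coda position; onsets are limited to one consonant).
Inserting the epenthetic vowel yields /ŋ/ → /ŋɛ/, /d/ → /du/, /k/ → /kɛ/.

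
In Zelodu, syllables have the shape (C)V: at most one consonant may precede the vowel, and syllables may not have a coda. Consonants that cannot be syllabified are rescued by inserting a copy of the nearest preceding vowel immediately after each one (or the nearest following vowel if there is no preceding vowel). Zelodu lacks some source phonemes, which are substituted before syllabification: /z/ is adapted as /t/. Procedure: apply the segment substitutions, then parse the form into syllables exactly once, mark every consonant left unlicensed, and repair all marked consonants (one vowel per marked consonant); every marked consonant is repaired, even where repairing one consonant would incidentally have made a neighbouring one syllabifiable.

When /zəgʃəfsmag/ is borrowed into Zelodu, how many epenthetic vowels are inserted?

4

After substitution the input is /təgʃəfsmag/.
The unsyllabifiable consonants are /g/, /f/, /s/, /g/; each receives one epenthetic vowel.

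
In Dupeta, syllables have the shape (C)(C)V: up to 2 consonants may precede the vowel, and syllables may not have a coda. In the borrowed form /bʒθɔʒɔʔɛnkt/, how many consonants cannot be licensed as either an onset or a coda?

Under (C)(C)V, the unsyllabifiable consonants are /b/, /n/, /k/, /t/ (no codas are permitted; onsets may contain at most 2 consonants).

4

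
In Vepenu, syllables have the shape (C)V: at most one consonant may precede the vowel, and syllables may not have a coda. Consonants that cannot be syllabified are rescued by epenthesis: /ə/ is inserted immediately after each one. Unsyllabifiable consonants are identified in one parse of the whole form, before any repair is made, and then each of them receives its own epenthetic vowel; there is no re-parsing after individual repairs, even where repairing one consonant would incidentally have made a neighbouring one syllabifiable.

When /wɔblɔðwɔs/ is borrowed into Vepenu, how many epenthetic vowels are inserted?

3

The unsyllabifiable consonants are /b/, /ð/, /s/; each receives one epenthetic vowel.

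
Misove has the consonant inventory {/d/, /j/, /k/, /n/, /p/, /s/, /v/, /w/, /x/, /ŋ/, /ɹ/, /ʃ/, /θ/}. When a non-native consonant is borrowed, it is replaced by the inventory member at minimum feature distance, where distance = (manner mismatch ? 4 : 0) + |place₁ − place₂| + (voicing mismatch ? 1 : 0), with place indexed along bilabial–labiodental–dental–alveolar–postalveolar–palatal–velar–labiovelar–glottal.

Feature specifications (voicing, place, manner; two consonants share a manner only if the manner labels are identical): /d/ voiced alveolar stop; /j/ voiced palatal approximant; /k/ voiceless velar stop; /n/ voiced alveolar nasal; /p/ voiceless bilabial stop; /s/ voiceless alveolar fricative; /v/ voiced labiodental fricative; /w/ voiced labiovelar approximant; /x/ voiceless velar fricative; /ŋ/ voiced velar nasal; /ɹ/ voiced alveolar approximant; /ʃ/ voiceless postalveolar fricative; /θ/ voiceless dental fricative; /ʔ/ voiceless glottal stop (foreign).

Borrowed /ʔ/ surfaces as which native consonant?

/k/ is closest: same manner (stop), place distance 2 (glottal→velar), same voicing; total 2. Next closest is /d/ at distance 6.

k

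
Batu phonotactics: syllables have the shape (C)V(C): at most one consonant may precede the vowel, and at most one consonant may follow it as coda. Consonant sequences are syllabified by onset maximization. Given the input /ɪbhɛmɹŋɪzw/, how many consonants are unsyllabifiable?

Syllabifying with onset maximization leaves /ɹ/, /w/ stranded (at most one coda consonant is licensed; onsets are limited to one consonant).

2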